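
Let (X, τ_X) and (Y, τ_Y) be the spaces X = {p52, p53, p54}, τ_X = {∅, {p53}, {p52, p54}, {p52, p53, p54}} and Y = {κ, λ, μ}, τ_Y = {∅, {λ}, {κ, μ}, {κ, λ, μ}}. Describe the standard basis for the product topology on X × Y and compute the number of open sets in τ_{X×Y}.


Basis B = {∅ × ∅, {p53} × {λ}, {p52, p54} × {λ}, {p53} × {κ, μ}, {p52, p53, p54} × {λ}, {p53} × {κ, λ, μ}, {p52, p54} × {κ, μ}, {p52, p54} × {κ, λ, μ}, {p52, p53, p54} × {κ, μ}, {p52, p53, p54} × {κ, λ, μ}}; |τ_{X×Y}| = 16.

Enumerate products U × V with U ∈ τ_X, V ∈ τ_Y (deduplicated):
  ∅ × ∅ = {} (∅)
  {p53} × {λ} = {(p53,λ)}
  {p52, p54} × {λ} = {(p52,λ), (p54,λ)}
  {p53} × {κ, μ} = {(p53,κ), (p53,μ)}
  {p52, p53, p54} × {λ} = {(p52,λ), (p53,λ), (p54,λ)}
  {p53} × {κ, λ, μ} = {(p53,κ), (p53,λ), (p53,μ)}
  {p52, p54} × {κ, μ} = {(p52,κ), (p52,μ), (p54,κ), (p54,μ)}
  {p52, p54} × {κ, λ, μ} = {(p52,κ), (p52,λ), (p52,μ), (p54,κ), (p54,λ), (p54,μ)}
  {p52, p53, p54} × {κ, μ} = {(p52,κ), (p52,μ), (p53,κ), (p53,μ), (p54,κ), (p54,μ)}
  {p52, p53, p54} × {κ, λ, μ} = {(p52,κ), (p52,λ), (p52,μ), (p53,κ), (p53,λ), (p53,μ), (p54,κ), (p54,λ), (p54,μ)}
These 10 distinct sets form the basis B.
Close under arbitrary unions to get τ_{X×Y}; counting gives |τ_{X×Y}| = 16.


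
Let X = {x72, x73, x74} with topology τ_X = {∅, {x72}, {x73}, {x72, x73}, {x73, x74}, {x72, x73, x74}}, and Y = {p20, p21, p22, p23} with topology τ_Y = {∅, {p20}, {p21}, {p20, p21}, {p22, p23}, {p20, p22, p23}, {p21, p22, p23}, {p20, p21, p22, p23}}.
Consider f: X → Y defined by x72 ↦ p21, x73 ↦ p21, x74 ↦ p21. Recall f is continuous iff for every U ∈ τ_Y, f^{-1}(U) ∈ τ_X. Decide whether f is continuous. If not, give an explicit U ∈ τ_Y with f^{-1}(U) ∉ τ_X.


f IS continuous.

Compute f^{-1}(U) for each U ∈ τ_Y:
  U = ∅: f^{-1}(U) = ∅ ∈ τ_X ✓.
  U = {p20}: f^{-1}(U) = ∅ ∈ τ_X ✓.
  U = {p21}: f^{-1}(U) = {x72, x73, x74} ∈ τ_X ✓.
  U = {p20, p21}: f^{-1}(U) = {x72, x73, x74} ∈ τ_X ✓.
  U = {p22, p23}: f^{-1}(U) = ∅ ∈ τ_X ✓.
  U = {p20, p22, p23}: f^{-1}(U) = ∅ ∈ τ_X ✓.
  U = {p21, p22, p23}: f^{-1}(U) = {x72, x73, x74} ∈ τ_X ✓.
  U = {p20, p21, p22, p23}: f^{-1}(U) = {x72, x73, x74} ∈ τ_X ✓.
Every preimage lies in τ_X, so f IS continuous.


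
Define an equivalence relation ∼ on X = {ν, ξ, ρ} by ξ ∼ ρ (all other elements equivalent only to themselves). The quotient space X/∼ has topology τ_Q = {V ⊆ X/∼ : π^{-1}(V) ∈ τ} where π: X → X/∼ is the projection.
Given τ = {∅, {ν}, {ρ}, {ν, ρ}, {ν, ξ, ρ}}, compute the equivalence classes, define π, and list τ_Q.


X/∼ = {[ν], [ξ=ρ]}; |τ_Q| = 3.

Equivalence classes: [ν], [ξ=ρ].
Quotient map π: X → X/∼ sends ν ↦ [ν], ξ ↦ [ξ=ρ], ρ ↦ [ξ=ρ].
For each subset V ⊆ X/∼, compute π^{-1}(V) ⊆ X and check whether π^{-1}(V) ∈ τ. V is open in τ_Q iff π^{-1}(V) ∈ τ.
  V = {}: π^{-1}(V) = ∅ ∈ τ ✓.
  V = {[ν]}: π^{-1}(V) = {ν} ∈ τ ✓.
  V = {[ξ=ρ]}: π^{-1}(V) = {ξ, ρ} ∉ τ ✗.
  V = {[ν], [ξ=ρ]}: π^{-1}(V) = {ν, ξ, ρ} ∈ τ ✓.
Open sets in the quotient: τ_Q = {{}, {[ν]}, {[ν], [ξ=ρ]}} (3 elements).


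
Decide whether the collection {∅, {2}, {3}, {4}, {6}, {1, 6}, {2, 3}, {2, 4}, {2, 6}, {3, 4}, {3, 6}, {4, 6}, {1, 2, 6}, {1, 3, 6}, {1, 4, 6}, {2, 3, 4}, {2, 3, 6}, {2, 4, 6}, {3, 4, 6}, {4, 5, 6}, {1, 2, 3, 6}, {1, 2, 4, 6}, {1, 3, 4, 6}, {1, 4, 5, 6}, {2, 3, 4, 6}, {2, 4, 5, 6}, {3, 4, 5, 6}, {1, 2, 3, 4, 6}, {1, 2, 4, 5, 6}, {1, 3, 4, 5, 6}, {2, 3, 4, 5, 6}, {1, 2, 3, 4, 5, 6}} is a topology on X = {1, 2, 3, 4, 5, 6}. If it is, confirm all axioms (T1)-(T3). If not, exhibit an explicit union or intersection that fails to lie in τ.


τ IS a topology on X.

Axiom (T1): ∅ ∈ τ? Yes; X ∈ τ? Yes.
Axiom (T2/T3): check pairwise unions and intersections of members of τ.
All pairwise intersections and unions checked — each lies in τ. Therefore τ satisfies (T1), (T2), (T3): it IS a topology on X.


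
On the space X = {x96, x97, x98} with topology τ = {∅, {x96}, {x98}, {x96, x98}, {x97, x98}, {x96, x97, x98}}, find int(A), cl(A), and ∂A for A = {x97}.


int(A) = ∅, cl(A) = {x97}, ∂A = {x97}.

Closed sets in (X, τ) are complements of opens:
  closed(X, τ) = {∅, {x96}, {x97}, {x96, x97}, {x97, x98}, {x96, x97, x98}}.
int(A) = ⋃ {U ∈ τ : U ⊆ A}. Opens contained in A: ∅.
Taking the union of these: int(A) = ∅.
cl(A) = ⋂ {C closed : A ⊆ C}. Closed sets containing A: {x97}, {x96, x97}, {x97, x98}, {x96, x97, x98}.
Intersecting these: cl(A) = {x97}.
∂A = cl(A) ∖ int(A) = {x97} ∖ ∅ = {x97}.


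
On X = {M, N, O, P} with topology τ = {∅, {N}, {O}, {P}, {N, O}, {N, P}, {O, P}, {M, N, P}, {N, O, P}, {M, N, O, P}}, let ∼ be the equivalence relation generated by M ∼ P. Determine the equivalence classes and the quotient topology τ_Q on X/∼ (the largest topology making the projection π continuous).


X/∼ = {[M=P], [N], [O]}; |τ_Q| = 6.

Equivalence classes: [M=P], [N], [O].
Quotient map π: X → X/∼ sends M ↦ [M=P], N ↦ [N], O ↦ [O], P ↦ [M=P].
For each subset V ⊆ X/∼, compute π^{-1}(V) ⊆ X and check whether π^{-1}(V) ∈ τ. V is open in τ_Q iff π^{-1}(V) ∈ τ.
  V = {}: π^{-1}(V) = ∅ ∈ τ ✓.
  V = {[M=P]}: π^{-1}(V) = {M, P} ∉ τ ✗.
  V = {[N]}: π^{-1}(V) = {N} ∈ τ ✓.
  V = {[M=P], [N]}: π^{-1}(V) = {M, N, P} ∈ τ ✓.
  V = {[O]}: π^{-1}(V) = {O} ∈ τ ✓.
  V = {[M=P], [O]}: π^{-1}(V) = {M, O, P} ∉ τ ✗.
  V = {[N], [O]}: π^{-1}(V) = {N, O} ∈ τ ✓.
  V = {[M=P], [N], [O]}: π^{-1}(V) = {M, N, O, P} ∈ τ ✓.
Open sets in the quotient: τ_Q = {{}, {[N]}, {[M=P], [N]}, {[O]}, {[N], [O]}, {[M=P], [N], [O]}} (6 elements).


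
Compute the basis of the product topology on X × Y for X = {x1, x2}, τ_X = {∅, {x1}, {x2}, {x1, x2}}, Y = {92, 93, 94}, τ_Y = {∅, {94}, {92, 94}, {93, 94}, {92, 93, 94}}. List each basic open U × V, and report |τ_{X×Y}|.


Basis B = {∅ × ∅, {x1} × {94}, {x2} × {94}, {x1} × {92, 94}, {x1} × {93, 94}, {x1, x2} × {94}, {x2} × {92, 94}, {x2} × {93, 94}, {x1} × {92, 93, 94}, {x2} × {92, 93, 94}, {x1, x2} × {92, 94}, {x1, x2} × {93, 94}, {x1, x2} × {92, 93, 94}}; |τ_{X×Y}| = 25.

Enumerate products U × V with U ∈ τ_X, V ∈ τ_Y (deduplicated):
  ∅ × ∅ = {} (∅)
  {x1} × {94} = {(x1,94)}
  {x2} × {94} = {(x2,94)}
  {x1} × {92, 94} = {(x1,92), (x1,94)}
  {x1} × {93, 94} = {(x1,93), (x1,94)}
  {x1, x2} × {94} = {(x1,94), (x2,94)}
  {x2} × {92, 94} = {(x2,92), (x2,94)}
  {x2} × {93, 94} = {(x2,93), (x2,94)}
  {x1} × {92, 93, 94} = {(x1,92), (x1,93), (x1,94)}
  {x2} × {92, 93, 94} = {(x2,92), (x2,93), (x2,94)}
  {x1, x2} × {92, 94} = {(x1,92), (x1,94), (x2,92), (x2,94)}
  {x1, x2} × {93, 94} = {(x1,93), (x1,94), (x2,93), (x2,94)}
  {x1, x2} × {92, 93, 94} = {(x1,92), (x1,93), (x1,94), (x2,92), (x2,93), (x2,94)}
These 13 distinct sets form the basis B.
Close under arbitrary unions to get τ_{X×Y}; counting gives |τ_{X×Y}| = 25.


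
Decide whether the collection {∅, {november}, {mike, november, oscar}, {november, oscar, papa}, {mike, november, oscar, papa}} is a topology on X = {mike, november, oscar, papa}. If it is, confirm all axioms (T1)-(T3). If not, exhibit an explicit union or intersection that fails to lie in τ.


τ is NOT a topology on X.

Axiom (T1): ∅ ∈ τ? Yes; X ∈ τ? Yes.
Axiom (T2/T3): check pairwise unions and intersections of members of τ.
Counterexample for (T3): {mike, november, oscar} ∩ {november, oscar, papa} = {november, oscar} ∉ τ. Therefore τ is NOT a topology.


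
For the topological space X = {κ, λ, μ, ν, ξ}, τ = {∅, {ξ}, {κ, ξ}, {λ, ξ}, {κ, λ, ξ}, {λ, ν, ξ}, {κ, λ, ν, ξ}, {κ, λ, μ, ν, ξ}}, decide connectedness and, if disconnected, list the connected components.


(X, τ) is connected.

Find clopen sets (U ∈ τ with X ∖ U ∈ τ):
  U = ∅, X ∖ U = {κ, λ, μ, ν, ξ} — both open, so U is clopen.
  U = {κ, λ, μ, ν, ξ}, X ∖ U = ∅ — both open, so U is clopen.
Only trivial clopens (∅ and X) exist, so (X, τ) is connected.
Compute connected components by grouping points that agree on all clopens:
  component: {κ, λ, μ, ν, ξ}


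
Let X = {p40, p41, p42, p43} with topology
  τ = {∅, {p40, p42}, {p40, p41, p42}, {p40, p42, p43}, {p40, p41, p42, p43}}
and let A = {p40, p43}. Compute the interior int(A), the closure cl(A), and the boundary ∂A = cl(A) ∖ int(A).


int(A) = ∅, cl(A) = {p40, p41, p42, p43}, ∂A = {p40, p41, p42, p43}.

Closed sets in (X, τ) are complements of opens:
  closed(X, τ) = {∅, {p41}, {p43}, {p41, p43}, {p40, p41, p42, p43}}.
int(A) = ⋃ {U ∈ τ : U ⊆ A}. Opens contained in A: ∅.
Taking the union of these: int(A) = ∅.
cl(A) = ⋂ {C closed : A ⊆ C}. Closed sets containing A: {p40, p41, p42, p43}.
Intersecting these: cl(A) = {p40, p41, p42, p43}.
∂A = cl(A) ∖ int(A) = {p40, p41, p42, p43} ∖ ∅ = {p40, p41, p42, p43}.


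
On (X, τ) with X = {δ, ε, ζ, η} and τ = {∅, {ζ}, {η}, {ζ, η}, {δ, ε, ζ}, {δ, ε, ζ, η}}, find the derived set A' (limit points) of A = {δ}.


A' = {ε}

For each x ∈ X, list the open sets U ∈ τ with x ∈ U, then check whether U ∩ (A ∖ {x}) ≠ ∅ for every such U.
  x = δ: open {δ, ε, ζ} ∋ x has {δ, ε, ζ} ∩ (A ∖ {δ}) = ∅, so x is NOT a limit point.
  x = ε: opens ∋ x are {δ, ε, ζ}, {δ, ε, ζ, η}; each meets A ∖ {ε}, so x IS a limit point.
  x = ζ: open {ζ} ∋ x has {ζ} ∩ (A ∖ {ζ}) = ∅, so x is NOT a limit point.
  x = η: open {η} ∋ x has {η} ∩ (A ∖ {η}) = ∅, so x is NOT a limit point.
Collecting: A' = {ε}.


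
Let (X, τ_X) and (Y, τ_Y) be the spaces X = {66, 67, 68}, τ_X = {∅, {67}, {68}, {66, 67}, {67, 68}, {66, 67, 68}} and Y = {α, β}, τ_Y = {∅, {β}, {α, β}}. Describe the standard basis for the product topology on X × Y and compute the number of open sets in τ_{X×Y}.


Basis B = {∅ × ∅, {67} × {β}, {68} × {β}, {66, 67} × {β}, {67} × {α, β}, {67, 68} × {β}, {68} × {α, β}, {66, 67, 68} × {β}, {66, 67} × {α, β}, {67, 68} × {α, β}, {66, 67, 68} × {α, β}}; |τ_{X×Y}| = 18.

Enumerate products U × V with U ∈ τ_X, V ∈ τ_Y (deduplicated):
  ∅ × ∅ = {} (∅)
  {67} × {β} = {(67,β)}
  {68} × {β} = {(68,β)}
  {66, 67} × {β} = {(66,β), (67,β)}
  {67} × {α, β} = {(67,α), (67,β)}
  {67, 68} × {β} = {(67,β), (68,β)}
  {68} × {α, β} = {(68,α), (68,β)}
  {66, 67, 68} × {β} = {(66,β), (67,β), (68,β)}
  {66, 67} × {α, β} = {(66,α), (66,β), (67,α), (67,β)}
  {67, 68} × {α, β} = {(67,α), (67,β), (68,α), (68,β)}
  {66, 67, 68} × {α, β} = {(66,α), (66,β), (67,α), (67,β), (68,α), (68,β)}
These 11 distinct sets form the basis B.
Close under arbitrary unions to get τ_{X×Y}; counting gives |τ_{X×Y}| = 18.


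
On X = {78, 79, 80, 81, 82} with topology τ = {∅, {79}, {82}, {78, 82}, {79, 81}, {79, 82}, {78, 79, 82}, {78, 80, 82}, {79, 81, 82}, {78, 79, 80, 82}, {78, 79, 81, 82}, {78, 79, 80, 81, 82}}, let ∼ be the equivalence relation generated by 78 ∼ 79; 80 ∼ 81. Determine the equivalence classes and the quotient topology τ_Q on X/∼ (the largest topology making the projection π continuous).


X/∼ = {[78=79], [80=81], [82]}; |τ_Q| = 4.

Equivalence classes: [78=79], [80=81], [82].
Quotient map π: X → X/∼ sends 78 ↦ [78=79], 79 ↦ [78=79], 80 ↦ [80=81], 81 ↦ [80=81], 82 ↦ [82].
For each subset V ⊆ X/∼, compute π^{-1}(V) ⊆ X and check whether π^{-1}(V) ∈ τ. V is open in τ_Q iff π^{-1}(V) ∈ τ.
  V = {}: π^{-1}(V) = ∅ ∈ τ ✓.
  V = {[78=79]}: π^{-1}(V) = {78, 79} ∉ τ ✗.
  V = {[80=81]}: π^{-1}(V) = {80, 81} ∉ τ ✗.
  V = {[78=79], [80=81]}: π^{-1}(V) = {78, 79, 80, 81} ∉ τ ✗.
  V = {[82]}: π^{-1}(V) = {82} ∈ τ ✓.
  V = {[78=79], [82]}: π^{-1}(V) = {78, 79, 82} ∈ τ ✓.
  V = {[80=81], [82]}: π^{-1}(V) = {80, 81, 82} ∉ τ ✗.
  V = {[78=79], [80=81], [82]}: π^{-1}(V) = {78, 79, 80, 81, 82} ∈ τ ✓.
Open sets in the quotient: τ_Q = {{}, {[82]}, {[78=79], [82]}, {[78=79], [80=81], [82]}} (4 elements).


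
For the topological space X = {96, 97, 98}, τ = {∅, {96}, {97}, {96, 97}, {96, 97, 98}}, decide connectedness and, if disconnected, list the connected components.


(X, τ) is connected.

Find clopen sets (U ∈ τ with X ∖ U ∈ τ):
  U = ∅, X ∖ U = {96, 97, 98} — both open, so U is clopen.
  U = {96, 97, 98}, X ∖ U = ∅ — both open, so U is clopen.
Only trivial clopens (∅ and X) exist, so (X, τ) is connected.
Compute connected components by grouping points that agree on all clopens:
  component: {96, 97, 98}


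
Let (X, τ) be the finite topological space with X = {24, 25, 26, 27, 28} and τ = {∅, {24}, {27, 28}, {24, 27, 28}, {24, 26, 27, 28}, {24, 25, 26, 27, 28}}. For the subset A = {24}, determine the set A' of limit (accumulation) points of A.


A' = {25, 26}

For each x ∈ X, list the open sets U ∈ τ with x ∈ U, then check whether U ∩ (A ∖ {x}) ≠ ∅ for every such U.
  x = 24: open {24} ∋ x has {24} ∩ (A ∖ {24}) = ∅, so x is NOT a limit point.
  x = 25: opens ∋ x are {24, 25, 26, 27, 28}; each meets A ∖ {25}, so x IS a limit point.
  x = 26: opens ∋ x are {24, 26, 27, 28}, {24, 25, 26, 27, 28}; each meets A ∖ {26}, so x IS a limit point.
  x = 27: open {27, 28} ∋ x has {27, 28} ∩ (A ∖ {27}) = ∅, so x is NOT a limit point.
  x = 28: open {27, 28} ∋ x has {27, 28} ∩ (A ∖ {28}) = ∅, so x is NOT a limit point.
Collecting: A' = {25, 26}.


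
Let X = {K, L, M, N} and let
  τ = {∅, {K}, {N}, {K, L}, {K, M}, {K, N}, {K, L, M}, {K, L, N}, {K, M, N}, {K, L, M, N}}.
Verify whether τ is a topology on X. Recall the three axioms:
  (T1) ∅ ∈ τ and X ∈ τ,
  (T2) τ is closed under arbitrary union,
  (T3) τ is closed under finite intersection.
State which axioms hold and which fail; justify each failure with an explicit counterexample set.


τ IS a topology on X.

Axiom (T1): ∅ ∈ τ? Yes; X ∈ τ? Yes.
Axiom (T2/T3): check pairwise unions and intersections of members of τ.
All pairwise intersections and unions checked — each lies in τ. Therefore τ satisfies (T1), (T2), (T3): it IS a topology on X.


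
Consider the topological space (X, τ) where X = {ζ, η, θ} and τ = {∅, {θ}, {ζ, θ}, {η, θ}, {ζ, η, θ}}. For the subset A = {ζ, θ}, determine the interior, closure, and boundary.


int(A) = {ζ, θ}, cl(A) = {ζ, η, θ}, ∂A = {η}.

Closed sets in (X, τ) are complements of opens:
  closed(X, τ) = {∅, {ζ}, {η}, {ζ, η}, {ζ, η, θ}}.
int(A) = ⋃ {U ∈ τ : U ⊆ A}. Opens contained in A: ∅, {θ}, {ζ, θ}.
Taking the union of these: int(A) = {ζ, θ}.
cl(A) = ⋂ {C closed : A ⊆ C}. Closed sets containing A: {ζ, η, θ}.
Intersecting these: cl(A) = {ζ, η, θ}.
∂A = cl(A) ∖ int(A) = {ζ, η, θ} ∖ {ζ, θ} = {η}.


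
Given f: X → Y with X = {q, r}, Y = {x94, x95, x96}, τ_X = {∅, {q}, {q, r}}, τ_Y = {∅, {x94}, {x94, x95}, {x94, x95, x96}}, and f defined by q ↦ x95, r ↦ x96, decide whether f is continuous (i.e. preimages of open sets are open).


f IS continuous.

Compute f^{-1}(U) for each U ∈ τ_Y:
  U = ∅: f^{-1}(U) = ∅ ∈ τ_X ✓.
  U = {x94}: f^{-1}(U) = ∅ ∈ τ_X ✓.
  U = {x94, x95}: f^{-1}(U) = {q} ∈ τ_X ✓.
  U = {x94, x95, x96}: f^{-1}(U) = {q, r} ∈ τ_X ✓.
Every preimage lies in τ_X, so f IS continuous.


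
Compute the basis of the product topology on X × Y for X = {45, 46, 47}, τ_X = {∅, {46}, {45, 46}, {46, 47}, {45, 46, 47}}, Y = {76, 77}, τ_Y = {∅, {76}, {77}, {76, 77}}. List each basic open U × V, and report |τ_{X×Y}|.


Basis B = {∅ × ∅, {46} × {76}, {46} × {77}, {45, 46} × {76}, {45, 46} × {77}, {46} × {76, 77}, {46, 47} × {76}, {46, 47} × {77}, {45, 46, 47} × {76}, {45, 46, 47} × {77}, {45, 46} × {76, 77}, {46, 47} × {76, 77}, {45, 46, 47} × {76, 77}}; |τ_{X×Y}| = 25.

Enumerate products U × V with U ∈ τ_X, V ∈ τ_Y (deduplicated):
  ∅ × ∅ = {} (∅)
  {46} × {76} = {(46,76)}
  {46} × {77} = {(46,77)}
  {45, 46} × {76} = {(45,76), (46,76)}
  {45, 46} × {77} = {(45,77), (46,77)}
  {46} × {76, 77} = {(46,76), (46,77)}
  {46, 47} × {76} = {(46,76), (47,76)}
  {46, 47} × {77} = {(46,77), (47,77)}
  {45, 46, 47} × {76} = {(45,76), (46,76), (47,76)}
  {45, 46, 47} × {77} = {(45,77), (46,77), (47,77)}
  {45, 46} × {76, 77} = {(45,76), (45,77), (46,76), (46,77)}
  {46, 47} × {76, 77} = {(46,76), (46,77), (47,76), (47,77)}
  {45, 46, 47} × {76, 77} = {(45,76), (45,77), (46,76), (46,77), (47,76), (47,77)}
These 13 distinct sets form the basis B.
Close under arbitrary unions to get τ_{X×Y}; counting gives |τ_{X×Y}| = 25.


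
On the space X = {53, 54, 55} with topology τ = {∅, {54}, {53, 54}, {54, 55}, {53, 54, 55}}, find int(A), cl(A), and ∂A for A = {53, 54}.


int(A) = {53, 54}, cl(A) = {53, 54, 55}, ∂A = {55}.

Closed sets in (X, τ) are complements of opens:
  closed(X, τ) = {∅, {53}, {55}, {53, 55}, {53, 54, 55}}.
int(A) = ⋃ {U ∈ τ : U ⊆ A}. Opens contained in A: ∅, {54}, {53, 54}.
Taking the union of these: int(A) = {53, 54}.
cl(A) = ⋂ {C closed : A ⊆ C}. Closed sets containing A: {53, 54, 55}.
Intersecting these: cl(A) = {53, 54, 55}.
∂A = cl(A) ∖ int(A) = {53, 54, 55} ∖ {53, 54} = {55}.


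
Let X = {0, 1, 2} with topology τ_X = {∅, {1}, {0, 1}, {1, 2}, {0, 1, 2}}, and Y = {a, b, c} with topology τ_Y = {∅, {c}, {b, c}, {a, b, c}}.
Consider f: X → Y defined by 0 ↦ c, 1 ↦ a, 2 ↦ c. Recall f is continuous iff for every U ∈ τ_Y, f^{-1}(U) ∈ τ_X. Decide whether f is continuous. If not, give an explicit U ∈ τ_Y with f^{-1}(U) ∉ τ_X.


f is NOT continuous.

Compute f^{-1}(U) for each U ∈ τ_Y:
  U = ∅: f^{-1}(U) = ∅ ∈ τ_X ✓.
  U = {c}: f^{-1}(U) = {0, 2} ∉ τ_X ✗.
  U = {b, c}: f^{-1}(U) = {0, 2} ∉ τ_X ✗.
  U = {a, b, c}: f^{-1}(U) = {0, 1, 2} ∈ τ_X ✓.
Found U = {c} with f^{-1}(U) = {0, 2} not in τ_X. Therefore f is NOT continuous.


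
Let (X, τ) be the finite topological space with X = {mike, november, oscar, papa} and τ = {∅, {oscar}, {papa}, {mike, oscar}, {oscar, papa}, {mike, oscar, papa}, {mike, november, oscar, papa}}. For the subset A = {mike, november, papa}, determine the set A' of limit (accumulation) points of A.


A' = {november}

For each x ∈ X, list the open sets U ∈ τ with x ∈ U, then check whether U ∩ (A ∖ {x}) ≠ ∅ for every such U.
  x = mike: open {mike, oscar} ∋ x has {mike, oscar} ∩ (A ∖ {mike}) = ∅, so x is NOT a limit point.
  x = november: opens ∋ x are {mike, november, oscar, papa}; each meets A ∖ {november}, so x IS a limit point.
  x = oscar: open {oscar} ∋ x has {oscar} ∩ (A ∖ {oscar}) = ∅, so x is NOT a limit point.
  x = papa: open {papa} ∋ x has {papa} ∩ (A ∖ {papa}) = ∅, so x is NOT a limit point.
Collecting: A' = {november}.


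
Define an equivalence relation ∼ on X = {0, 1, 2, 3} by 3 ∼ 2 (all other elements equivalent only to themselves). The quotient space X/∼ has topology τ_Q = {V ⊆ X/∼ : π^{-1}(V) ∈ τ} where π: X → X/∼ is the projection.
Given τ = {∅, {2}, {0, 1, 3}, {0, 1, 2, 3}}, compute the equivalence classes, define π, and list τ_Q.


X/∼ = {[0], [1], [2=3]}; |τ_Q| = 2.

Equivalence classes: [0], [1], [2=3].
Quotient map π: X → X/∼ sends 0 ↦ [0], 1 ↦ [1], 2 ↦ [2=3], 3 ↦ [2=3].
For each subset V ⊆ X/∼, compute π^{-1}(V) ⊆ X and check whether π^{-1}(V) ∈ τ. V is open in τ_Q iff π^{-1}(V) ∈ τ.
  V = {}: π^{-1}(V) = ∅ ∈ τ ✓.
  V = {[0]}: π^{-1}(V) = {0} ∉ τ ✗.
  V = {[1]}: π^{-1}(V) = {1} ∉ τ ✗.
  V = {[0], [1]}: π^{-1}(V) = {0, 1} ∉ τ ✗.
  V = {[2=3]}: π^{-1}(V) = {2, 3} ∉ τ ✗.
  V = {[0], [2=3]}: π^{-1}(V) = {0, 2, 3} ∉ τ ✗.
  V = {[1], [2=3]}: π^{-1}(V) = {1, 2, 3} ∉ τ ✗.
  V = {[0], [1], [2=3]}: π^{-1}(V) = {0, 1, 2, 3} ∈ τ ✓.
Open sets in the quotient: τ_Q = {{}, {[0], [1], [2=3]}} (2 elements).


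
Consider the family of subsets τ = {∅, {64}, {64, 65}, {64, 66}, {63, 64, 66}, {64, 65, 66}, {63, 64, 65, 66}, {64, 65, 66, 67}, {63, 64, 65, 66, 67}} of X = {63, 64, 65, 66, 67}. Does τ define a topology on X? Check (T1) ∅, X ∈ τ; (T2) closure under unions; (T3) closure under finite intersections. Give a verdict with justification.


τ IS a topology on X.

Axiom (T1): ∅ ∈ τ? Yes; X ∈ τ? Yes.
Axiom (T2/T3): check pairwise unions and intersections of members of τ.
All pairwise intersections and unions checked — each lies in τ. Therefore τ satisfies (T1), (T2), (T3): it IS a topology on X.


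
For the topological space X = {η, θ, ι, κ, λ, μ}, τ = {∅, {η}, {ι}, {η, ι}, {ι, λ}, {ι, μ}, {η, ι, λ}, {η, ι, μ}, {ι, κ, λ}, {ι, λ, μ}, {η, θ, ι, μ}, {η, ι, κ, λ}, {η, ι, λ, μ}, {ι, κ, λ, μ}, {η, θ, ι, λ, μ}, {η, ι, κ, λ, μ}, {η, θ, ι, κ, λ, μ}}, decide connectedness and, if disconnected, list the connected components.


(X, τ) is connected.

Find clopen sets (U ∈ τ with X ∖ U ∈ τ):
  U = ∅, X ∖ U = {η, θ, ι, κ, λ, μ} — both open, so U is clopen.
  U = {η, θ, ι, κ, λ, μ}, X ∖ U = ∅ — both open, so U is clopen.
Only trivial clopens (∅ and X) exist, so (X, τ) is connected.
Compute connected components by grouping points that agree on all clopens:
  component: {η, θ, ι, κ, λ, μ}


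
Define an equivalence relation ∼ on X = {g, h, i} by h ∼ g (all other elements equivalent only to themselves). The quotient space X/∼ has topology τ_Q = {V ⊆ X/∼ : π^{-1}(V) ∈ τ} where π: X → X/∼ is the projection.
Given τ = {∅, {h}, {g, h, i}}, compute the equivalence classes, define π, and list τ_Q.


X/∼ = {[g=h], [i]}; |τ_Q| = 2.

Equivalence classes: [g=h], [i].
Quotient map π: X → X/∼ sends g ↦ [g=h], h ↦ [g=h], i ↦ [i].
For each subset V ⊆ X/∼, compute π^{-1}(V) ⊆ X and check whether π^{-1}(V) ∈ τ. V is open in τ_Q iff π^{-1}(V) ∈ τ.
  V = {}: π^{-1}(V) = ∅ ∈ τ ✓.
  V = {[g=h]}: π^{-1}(V) = {g, h} ∉ τ ✗.
  V = {[i]}: π^{-1}(V) = {i} ∉ τ ✗.
  V = {[g=h], [i]}: π^{-1}(V) = {g, h, i} ∈ τ ✓.
Open sets in the quotient: τ_Q = {{}, {[g=h], [i]}} (2 elements).


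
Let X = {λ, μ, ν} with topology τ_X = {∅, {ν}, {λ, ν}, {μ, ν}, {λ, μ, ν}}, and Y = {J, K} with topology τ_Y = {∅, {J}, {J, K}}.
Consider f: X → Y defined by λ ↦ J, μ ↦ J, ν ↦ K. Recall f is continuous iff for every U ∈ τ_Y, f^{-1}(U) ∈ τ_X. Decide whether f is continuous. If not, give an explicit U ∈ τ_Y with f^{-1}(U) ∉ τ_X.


f is NOT continuous.

Compute f^{-1}(U) for each U ∈ τ_Y:
  U = ∅: f^{-1}(U) = ∅ ∈ τ_X ✓.
  U = {J}: f^{-1}(U) = {λ, μ} ∉ τ_X ✗.
  U = {J, K}: f^{-1}(U) = {λ, μ, ν} ∈ τ_X ✓.
Found U = {J} with f^{-1}(U) = {λ, μ} not in τ_X. Therefore f is NOT continuous.


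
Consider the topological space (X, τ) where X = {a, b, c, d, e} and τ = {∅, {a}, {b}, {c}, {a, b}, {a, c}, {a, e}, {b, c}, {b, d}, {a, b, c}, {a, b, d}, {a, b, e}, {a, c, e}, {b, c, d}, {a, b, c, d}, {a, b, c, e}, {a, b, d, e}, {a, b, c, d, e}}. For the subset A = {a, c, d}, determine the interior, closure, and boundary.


int(A) = {a, c}, cl(A) = {a, c, d, e}, ∂A = {d, e}.

Closed sets in (X, τ) are complements of opens:
  closed(X, τ) = {∅, {c}, {d}, {e}, {a, e}, {b, d}, {c, d}, {c, e}, {d, e}, {a, c, e}, {a, d, e}, {b, c, d}, {b, d, e}, {c, d, e}, {a, b, d, e}, {a, c, d, e}, {b, c, d, e}, {a, b, c, d, e}}.
int(A) = ⋃ {U ∈ τ : U ⊆ A}. Opens contained in A: ∅, {a}, {c}, {a, c}.
Taking the union of these: int(A) = {a, c}.
cl(A) = ⋂ {C closed : A ⊆ C}. Closed sets containing A: {a, c, d, e}, {a, b, c, d, e}.
Intersecting these: cl(A) = {a, c, d, e}.
∂A = cl(A) ∖ int(A) = {a, c, d, e} ∖ {a, c} = {d, e}.


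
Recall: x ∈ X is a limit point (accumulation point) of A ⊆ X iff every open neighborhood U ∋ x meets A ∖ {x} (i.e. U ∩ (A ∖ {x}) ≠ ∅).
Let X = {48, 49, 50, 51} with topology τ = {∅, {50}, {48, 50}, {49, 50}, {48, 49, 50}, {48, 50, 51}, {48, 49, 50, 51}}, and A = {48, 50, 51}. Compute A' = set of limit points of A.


A' = {48, 49, 51}

For each x ∈ X, list the open sets U ∈ τ with x ∈ U, then check whether U ∩ (A ∖ {x}) ≠ ∅ for every such U.
  x = 48: opens ∋ x are {48, 50}, {48, 49, 50}, {48, 50, 51}, {48, 49, 50, 51}; each meets A ∖ {48}, so x IS a limit point.
  x = 49: opens ∋ x are {49, 50}, {48, 49, 50}, {48, 49, 50, 51}; each meets A ∖ {49}, so x IS a limit point.
  x = 50: open {50} ∋ x has {50} ∩ (A ∖ {50}) = ∅, so x is NOT a limit point.
  x = 51: opens ∋ x are {48, 50, 51}, {48, 49, 50, 51}; each meets A ∖ {51}, so x IS a limit point.
Collecting: A' = {48, 49, 51}.


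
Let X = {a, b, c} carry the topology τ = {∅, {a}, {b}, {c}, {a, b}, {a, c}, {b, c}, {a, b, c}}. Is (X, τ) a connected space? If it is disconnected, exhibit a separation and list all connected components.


(X, τ) is disconnected; components = [{a}, {b}, {c}].

Find clopen sets (U ∈ τ with X ∖ U ∈ τ):
  U = ∅, X ∖ U = {a, b, c} — both open, so U is clopen.
  U = {a}, X ∖ U = {b, c} — both open, so U is clopen.
  U = {b}, X ∖ U = {a, c} — both open, so U is clopen.
  U = {c}, X ∖ U = {a, b} — both open, so U is clopen.
  U = {a, b}, X ∖ U = {c} — both open, so U is clopen.
  U = {a, c}, X ∖ U = {b} — both open, so U is clopen.
  U = {b, c}, X ∖ U = {a} — both open, so U is clopen.
  U = {a, b, c}, X ∖ U = ∅ — both open, so U is clopen.
Nontrivial clopen(s) exist: e.g. {c}. So (X, τ) is disconnected.
Compute connected components by grouping points that agree on all clopens:
  component: {a}
  component: {b}
  component: {c}


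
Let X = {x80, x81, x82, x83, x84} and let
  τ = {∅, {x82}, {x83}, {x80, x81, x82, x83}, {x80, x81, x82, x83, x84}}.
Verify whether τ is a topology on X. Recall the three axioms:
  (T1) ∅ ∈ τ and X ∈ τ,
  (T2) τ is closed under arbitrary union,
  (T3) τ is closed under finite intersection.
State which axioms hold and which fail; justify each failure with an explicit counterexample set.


τ is NOT a topology on X.

Axiom (T1): ∅ ∈ τ? Yes; X ∈ τ? Yes.
Axiom (T2/T3): check pairwise unions and intersections of members of τ.
Counterexample for (T2): {x82} ∪ {x83} = {x82, x83} ∉ τ. Therefore τ is NOT a topology.


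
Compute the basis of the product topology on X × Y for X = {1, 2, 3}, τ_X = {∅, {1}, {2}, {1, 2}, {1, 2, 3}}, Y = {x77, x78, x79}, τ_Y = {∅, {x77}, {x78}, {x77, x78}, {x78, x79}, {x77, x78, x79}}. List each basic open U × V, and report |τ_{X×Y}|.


Basis B = {∅ × ∅, {1} × {x77}, {1} × {x78}, {2} × {x77}, {2} × {x78}, {1} × {x77, x78}, {1, 2} × {x77}, {1} × {x78, x79}, {1, 2} × {x78}, {2} × {x77, x78}, {2} × {x78, x79}, {1} × {x77, x78, x79}, {1, 2, 3} × {x77}, {1, 2, 3} × {x78}, {2} × {x77, x78, x79}, {1, 2} × {x77, x78}, {1, 2} × {x78, x79}, {1, 2} × {x77, x78, x79}, {1, 2, 3} × {x77, x78}, {1, 2, 3} × {x78, x79}, {1, 2, 3} × {x77, x78, x79}}; |τ_{X×Y}| = 70.

Enumerate products U × V with U ∈ τ_X, V ∈ τ_Y (deduplicated):
  ∅ × ∅ = {} (∅)
  {1} × {x77} = {(1,x77)}
  {1} × {x78} = {(1,x78)}
  {2} × {x77} = {(2,x77)}
  {2} × {x78} = {(2,x78)}
  {1} × {x77, x78} = {(1,x77), (1,x78)}
  {1, 2} × {x77} = {(1,x77), (2,x77)}
  {1} × {x78, x79} = {(1,x78), (1,x79)}
  {1, 2} × {x78} = {(1,x78), (2,x78)}
  {2} × {x77, x78} = {(2,x77), (2,x78)}
  {2} × {x78, x79} = {(2,x78), (2,x79)}
  {1} × {x77, x78, x79} = {(1,x77), (1,x78), (1,x79)}
  {1, 2, 3} × {x77} = {(1,x77), (2,x77), (3,x77)}
  {1, 2, 3} × {x78} = {(1,x78), (2,x78), (3,x78)}
  {2} × {x77, x78, x79} = {(2,x77), (2,x78), (2,x79)}
  {1, 2} × {x77, x78} = {(1,x77), (1,x78), (2,x77), (2,x78)}
  {1, 2} × {x78, x79} = {(1,x78), (1,x79), (2,x78), (2,x79)}
  {1, 2} × {x77, x78, x79} = {(1,x77), (1,x78), (1,x79), (2,x77), (2,x78), (2,x79)}
  {1, 2, 3} × {x77, x78} = {(1,x77), (1,x78), (2,x77), (2,x78), (3,x77), (3,x78)}
  {1, 2, 3} × {x78, x79} = {(1,x78), (1,x79), (2,x78), (2,x79), (3,x78), (3,x79)}
  {1, 2, 3} × {x77, x78, x79} = {(1,x77), (1,x78), (1,x79), (2,x77), (2,x78), (2,x79), (3,x77), (3,x78), (3,x79)}
These 21 distinct sets form the basis B.
Close under arbitrary unions to get τ_{X×Y}; counting gives |τ_{X×Y}| = 70.


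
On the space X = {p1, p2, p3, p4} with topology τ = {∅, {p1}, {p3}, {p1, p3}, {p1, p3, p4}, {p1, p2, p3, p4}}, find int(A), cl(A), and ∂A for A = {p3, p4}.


int(A) = {p3}, cl(A) = {p2, p3, p4}, ∂A = {p2, p4}.

Closed sets in (X, τ) are complements of opens:
  closed(X, τ) = {∅, {p2}, {p2, p4}, {p1, p2, p4}, {p2, p3, p4}, {p1, p2, p3, p4}}.
int(A) = ⋃ {U ∈ τ : U ⊆ A}. Opens contained in A: ∅, {p3}.
Taking the union of these: int(A) = {p3}.
cl(A) = ⋂ {C closed : A ⊆ C}. Closed sets containing A: {p2, p3, p4}, {p1, p2, p3, p4}.
Intersecting these: cl(A) = {p2, p3, p4}.
∂A = cl(A) ∖ int(A) = {p2, p3, p4} ∖ {p3} = {p2, p4}.


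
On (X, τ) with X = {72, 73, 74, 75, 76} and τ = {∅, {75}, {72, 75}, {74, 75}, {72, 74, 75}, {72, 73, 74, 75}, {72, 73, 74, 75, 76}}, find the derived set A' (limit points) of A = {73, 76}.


A' = {76}

For each x ∈ X, list the open sets U ∈ τ with x ∈ U, then check whether U ∩ (A ∖ {x}) ≠ ∅ for every such U.
  x = 72: open {72, 75} ∋ x has {72, 75} ∩ (A ∖ {72}) = ∅, so x is NOT a limit point.
  x = 73: open {72, 73, 74, 75} ∋ x has {72, 73, 74, 75} ∩ (A ∖ {73}) = ∅, so x is NOT a limit point.
  x = 74: open {74, 75} ∋ x has {74, 75} ∩ (A ∖ {74}) = ∅, so x is NOT a limit point.
  x = 75: open {75} ∋ x has {75} ∩ (A ∖ {75}) = ∅, so x is NOT a limit point.
  x = 76: opens ∋ x are {72, 73, 74, 75, 76}; each meets A ∖ {76}, so x IS a limit point.
Collecting: A' = {76}.


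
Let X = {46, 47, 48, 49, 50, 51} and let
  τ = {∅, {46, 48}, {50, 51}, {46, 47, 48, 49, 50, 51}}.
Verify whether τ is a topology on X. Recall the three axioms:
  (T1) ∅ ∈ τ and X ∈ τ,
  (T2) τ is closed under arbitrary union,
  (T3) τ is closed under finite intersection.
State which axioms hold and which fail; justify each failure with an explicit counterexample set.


τ is NOT a topology on X.

Axiom (T1): ∅ ∈ τ? Yes; X ∈ τ? Yes.
Axiom (T2/T3): check pairwise unions and intersections of members of τ.
Counterexample for (T2): {46, 48} ∪ {50, 51} = {46, 48, 50, 51} ∉ τ. Therefore τ is NOT a topology.


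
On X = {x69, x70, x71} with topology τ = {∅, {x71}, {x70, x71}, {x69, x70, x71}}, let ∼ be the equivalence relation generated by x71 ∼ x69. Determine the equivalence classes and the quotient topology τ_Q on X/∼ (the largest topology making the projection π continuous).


X/∼ = {[x69=x71], [x70]}; |τ_Q| = 2.

Equivalence classes: [x69=x71], [x70].
Quotient map π: X → X/∼ sends x69 ↦ [x69=x71], x70 ↦ [x70], x71 ↦ [x69=x71].
For each subset V ⊆ X/∼, compute π^{-1}(V) ⊆ X and check whether π^{-1}(V) ∈ τ. V is open in τ_Q iff π^{-1}(V) ∈ τ.
  V = {}: π^{-1}(V) = ∅ ∈ τ ✓.
  V = {[x69=x71]}: π^{-1}(V) = {x69, x71} ∉ τ ✗.
  V = {[x70]}: π^{-1}(V) = {x70} ∉ τ ✗.
  V = {[x69=x71], [x70]}: π^{-1}(V) = {x69, x70, x71} ∈ τ ✓.
Open sets in the quotient: τ_Q = {{}, {[x69=x71], [x70]}} (2 elements).


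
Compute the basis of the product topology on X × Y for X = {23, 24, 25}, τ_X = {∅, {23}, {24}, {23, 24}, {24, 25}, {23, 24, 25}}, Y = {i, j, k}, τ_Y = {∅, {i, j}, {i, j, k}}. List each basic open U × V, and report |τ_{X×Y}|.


Basis B = {∅ × ∅, {23} × {i, j}, {24} × {i, j}, {23} × {i, j, k}, {24} × {i, j, k}, {23, 24} × {i, j}, {24, 25} × {i, j}, {23, 24} × {i, j, k}, {23, 24, 25} × {i, j}, {24, 25} × {i, j, k}, {23, 24, 25} × {i, j, k}}; |τ_{X×Y}| = 18.

Enumerate products U × V with U ∈ τ_X, V ∈ τ_Y (deduplicated):
  ∅ × ∅ = {} (∅)
  {23} × {i, j} = {(23,i), (23,j)}
  {24} × {i, j} = {(24,i), (24,j)}
  {23} × {i, j, k} = {(23,i), (23,j), (23,k)}
  {24} × {i, j, k} = {(24,i), (24,j), (24,k)}
  {23, 24} × {i, j} = {(23,i), (23,j), (24,i), (24,j)}
  {24, 25} × {i, j} = {(24,i), (24,j), (25,i), (25,j)}
  {23, 24} × {i, j, k} = {(23,i), (23,j), (23,k), (24,i), (24,j), (24,k)}
  {23, 24, 25} × {i, j} = {(23,i), (23,j), (24,i), (24,j), (25,i), (25,j)}
  {24, 25} × {i, j, k} = {(24,i), (24,j), (24,k), (25,i), (25,j), (25,k)}
  {23, 24, 25} × {i, j, k} = {(23,i), (23,j), (23,k), (24,i), (24,j), (24,k), (25,i), (25,j), (25,k)}
These 11 distinct sets form the basis B.
Close under arbitrary unions to get τ_{X×Y}; counting gives |τ_{X×Y}| = 18.


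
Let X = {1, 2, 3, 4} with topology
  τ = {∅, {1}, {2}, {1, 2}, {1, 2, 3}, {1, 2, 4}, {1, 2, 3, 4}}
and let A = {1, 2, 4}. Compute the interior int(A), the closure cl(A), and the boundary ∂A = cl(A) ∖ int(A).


int(A) = {1, 2, 4}, cl(A) = {1, 2, 3, 4}, ∂A = {3}.

Closed sets in (X, τ) are complements of opens:
  closed(X, τ) = {∅, {3}, {4}, {3, 4}, {1, 3, 4}, {2, 3, 4}, {1, 2, 3, 4}}.
int(A) = ⋃ {U ∈ τ : U ⊆ A}. Opens contained in A: ∅, {1}, {2}, {1, 2}, {1, 2, 4}.
Taking the union of these: int(A) = {1, 2, 4}.
cl(A) = ⋂ {C closed : A ⊆ C}. Closed sets containing A: {1, 2, 3, 4}.
Intersecting these: cl(A) = {1, 2, 3, 4}.
∂A = cl(A) ∖ int(A) = {1, 2, 3, 4} ∖ {1, 2, 4} = {3}.


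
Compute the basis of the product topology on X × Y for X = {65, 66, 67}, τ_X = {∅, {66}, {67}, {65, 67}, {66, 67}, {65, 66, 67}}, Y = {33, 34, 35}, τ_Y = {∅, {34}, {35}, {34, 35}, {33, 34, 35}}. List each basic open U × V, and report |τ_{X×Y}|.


Basis B = {∅ × ∅, {66} × {34}, {66} × {35}, {67} × {34}, {67} × {35}, {65, 67} × {34}, {65, 67} × {35}, {66} × {34, 35}, {66, 67} × {34}, {66, 67} × {35}, {67} × {34, 35}, {65, 66, 67} × {34}, {65, 66, 67} × {35}, {66} × {33, 34, 35}, {67} × {33, 34, 35}, {65, 67} × {34, 35}, {66, 67} × {34, 35}, {65, 67} × {33, 34, 35}, {65, 66, 67} × {34, 35}, {66, 67} × {33, 34, 35}, {65, 66, 67} × {33, 34, 35}}; |τ_{X×Y}| = 70.

Enumerate products U × V with U ∈ τ_X, V ∈ τ_Y (deduplicated):
  ∅ × ∅ = {} (∅)
  {66} × {34} = {(66,34)}
  {66} × {35} = {(66,35)}
  {67} × {34} = {(67,34)}
  {67} × {35} = {(67,35)}
  {65, 67} × {34} = {(65,34), (67,34)}
  {65, 67} × {35} = {(65,35), (67,35)}
  {66} × {34, 35} = {(66,34), (66,35)}
  {66, 67} × {34} = {(66,34), (67,34)}
  {66, 67} × {35} = {(66,35), (67,35)}
  {67} × {34, 35} = {(67,34), (67,35)}
  {65, 66, 67} × {34} = {(65,34), (66,34), (67,34)}
  {65, 66, 67} × {35} = {(65,35), (66,35), (67,35)}
  {66} × {33, 34, 35} = {(66,33), (66,34), (66,35)}
  {67} × {33, 34, 35} = {(67,33), (67,34), (67,35)}
  {65, 67} × {34, 35} = {(65,34), (65,35), (67,34), (67,35)}
  {66, 67} × {34, 35} = {(66,34), (66,35), (67,34), (67,35)}
  {65, 67} × {33, 34, 35} = {(65,33), (65,34), (65,35), (67,33), (67,34), (67,35)}
  {65, 66, 67} × {34, 35} = {(65,34), (65,35), (66,34), (66,35), (67,34), (67,35)}
  {66, 67} × {33, 34, 35} = {(66,33), (66,34), (66,35), (67,33), (67,34), (67,35)}
  {65, 66, 67} × {33, 34, 35} = {(65,33), (65,34), (65,35), (66,33), (66,34), (66,35), (67,33), (67,34), (67,35)}
These 21 distinct sets form the basis B.
Close under arbitrary unions to get τ_{X×Y}; counting gives |τ_{X×Y}| = 70.


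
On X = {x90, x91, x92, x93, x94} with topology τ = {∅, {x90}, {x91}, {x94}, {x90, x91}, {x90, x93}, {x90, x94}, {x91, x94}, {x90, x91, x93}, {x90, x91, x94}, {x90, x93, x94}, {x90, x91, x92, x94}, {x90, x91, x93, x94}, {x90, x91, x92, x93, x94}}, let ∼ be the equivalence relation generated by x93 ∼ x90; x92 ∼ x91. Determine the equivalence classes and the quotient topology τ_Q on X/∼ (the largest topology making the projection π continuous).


X/∼ = {[x90=x93], [x91=x92], [x94]}; |τ_Q| = 5.

Equivalence classes: [x90=x93], [x91=x92], [x94].
Quotient map π: X → X/∼ sends x90 ↦ [x90=x93], x91 ↦ [x91=x92], x92 ↦ [x91=x92], x93 ↦ [x90=x93], x94 ↦ [x94].
For each subset V ⊆ X/∼, compute π^{-1}(V) ⊆ X and check whether π^{-1}(V) ∈ τ. V is open in τ_Q iff π^{-1}(V) ∈ τ.
  V = {}: π^{-1}(V) = ∅ ∈ τ ✓.
  V = {[x90=x93]}: π^{-1}(V) = {x90, x93} ∈ τ ✓.
  V = {[x91=x92]}: π^{-1}(V) = {x91, x92} ∉ τ ✗.
  V = {[x90=x93], [x91=x92]}: π^{-1}(V) = {x90, x91, x92, x93} ∉ τ ✗.
  V = {[x94]}: π^{-1}(V) = {x94} ∈ τ ✓.
  V = {[x90=x93], [x94]}: π^{-1}(V) = {x90, x93, x94} ∈ τ ✓.
  V = {[x91=x92], [x94]}: π^{-1}(V) = {x91, x92, x94} ∉ τ ✗.
  V = {[x90=x93], [x91=x92], [x94]}: π^{-1}(V) = {x90, x91, x92, x93, x94} ∈ τ ✓.
Open sets in the quotient: τ_Q = {{}, {[x90=x93]}, {[x94]}, {[x90=x93], [x94]}, {[x90=x93], [x91=x92], [x94]}} (5 elements).


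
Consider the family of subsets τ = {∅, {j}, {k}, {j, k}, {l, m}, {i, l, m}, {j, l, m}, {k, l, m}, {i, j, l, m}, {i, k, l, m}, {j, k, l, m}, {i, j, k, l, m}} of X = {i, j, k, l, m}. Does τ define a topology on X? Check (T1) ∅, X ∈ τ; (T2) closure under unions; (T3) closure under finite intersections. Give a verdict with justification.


τ IS a topology on X.

Axiom (T1): ∅ ∈ τ? Yes; X ∈ τ? Yes.
Axiom (T2/T3): check pairwise unions and intersections of members of τ.
All pairwise intersections and unions checked — each lies in τ. Therefore τ satisfies (T1), (T2), (T3): it IS a topology on X.


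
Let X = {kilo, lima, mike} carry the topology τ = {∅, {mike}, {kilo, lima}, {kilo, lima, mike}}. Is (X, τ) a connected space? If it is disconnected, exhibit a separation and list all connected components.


(X, τ) is disconnected; components = [{mike}, {kilo, lima}].

Find clopen sets (U ∈ τ with X ∖ U ∈ τ):
  U = ∅, X ∖ U = {kilo, lima, mike} — both open, so U is clopen.
  U = {mike}, X ∖ U = {kilo, lima} — both open, so U is clopen.
  U = {kilo, lima}, X ∖ U = {mike} — both open, so U is clopen.
  U = {kilo, lima, mike}, X ∖ U = ∅ — both open, so U is clopen.
Nontrivial clopen(s) exist: e.g. {kilo, lima}. So (X, τ) is disconnected.
Compute connected components by grouping points that agree on all clopens:
  component: {mike}
  component: {kilo, lima}


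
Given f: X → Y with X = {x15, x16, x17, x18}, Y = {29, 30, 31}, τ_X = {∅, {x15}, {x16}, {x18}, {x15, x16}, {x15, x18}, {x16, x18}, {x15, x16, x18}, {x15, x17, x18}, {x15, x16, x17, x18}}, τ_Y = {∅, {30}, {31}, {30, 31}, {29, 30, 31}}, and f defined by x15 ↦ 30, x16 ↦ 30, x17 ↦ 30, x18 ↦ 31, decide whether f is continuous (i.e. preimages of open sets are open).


f is NOT continuous.

Compute f^{-1}(U) for each U ∈ τ_Y:
  U = ∅: f^{-1}(U) = ∅ ∈ τ_X ✓.
  U = {30}: f^{-1}(U) = {x15, x16, x17} ∉ τ_X ✗.
  U = {31}: f^{-1}(U) = {x18} ∈ τ_X ✓.
  U = {30, 31}: f^{-1}(U) = {x15, x16, x17, x18} ∈ τ_X ✓.
  U = {29, 30, 31}: f^{-1}(U) = {x15, x16, x17, x18} ∈ τ_X ✓.
Found U = {30} with f^{-1}(U) = {x15, x16, x17} not in τ_X. Therefore f is NOT continuous.


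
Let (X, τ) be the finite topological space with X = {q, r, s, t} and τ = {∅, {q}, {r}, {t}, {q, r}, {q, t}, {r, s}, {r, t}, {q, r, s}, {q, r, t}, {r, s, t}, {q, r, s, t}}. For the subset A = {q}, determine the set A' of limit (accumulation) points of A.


A' = ∅

For each x ∈ X, list the open sets U ∈ τ with x ∈ U, then check whether U ∩ (A ∖ {x}) ≠ ∅ for every such U.
  x = q: open {q} ∋ x has {q} ∩ (A ∖ {q}) = ∅, so x is NOT a limit point.
  x = r: open {r} ∋ x has {r} ∩ (A ∖ {r}) = ∅, so x is NOT a limit point.
  x = s: open {r, s} ∋ x has {r, s} ∩ (A ∖ {s}) = ∅, so x is NOT a limit point.
  x = t: open {t} ∋ x has {t} ∩ (A ∖ {t}) = ∅, so x is NOT a limit point.
Collecting: A' = ∅.


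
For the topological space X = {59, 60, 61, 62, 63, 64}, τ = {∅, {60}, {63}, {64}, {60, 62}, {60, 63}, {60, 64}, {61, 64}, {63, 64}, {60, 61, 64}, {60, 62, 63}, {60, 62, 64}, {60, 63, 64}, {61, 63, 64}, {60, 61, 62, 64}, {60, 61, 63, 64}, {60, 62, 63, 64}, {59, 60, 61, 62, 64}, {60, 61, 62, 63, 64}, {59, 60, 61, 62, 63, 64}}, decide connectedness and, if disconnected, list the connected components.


(X, τ) is disconnected; components = [{63}, {59, 60, 61, 62, 64}].

Find clopen sets (U ∈ τ with X ∖ U ∈ τ):
  U = ∅, X ∖ U = {59, 60, 61, 62, 63, 64} — both open, so U is clopen.
  U = {63}, X ∖ U = {59, 60, 61, 62, 64} — both open, so U is clopen.
  U = {59, 60, 61, 62, 64}, X ∖ U = {63} — both open, so U is clopen.
  U = {59, 60, 61, 62, 63, 64}, X ∖ U = ∅ — both open, so U is clopen.
Nontrivial clopen(s) exist: e.g. {59, 60, 61, 62, 64}. So (X, τ) is disconnected.
Compute connected components by grouping points that agree on all clopens:
  component: {63}
  component: {59, 60, 61, 62, 64}
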